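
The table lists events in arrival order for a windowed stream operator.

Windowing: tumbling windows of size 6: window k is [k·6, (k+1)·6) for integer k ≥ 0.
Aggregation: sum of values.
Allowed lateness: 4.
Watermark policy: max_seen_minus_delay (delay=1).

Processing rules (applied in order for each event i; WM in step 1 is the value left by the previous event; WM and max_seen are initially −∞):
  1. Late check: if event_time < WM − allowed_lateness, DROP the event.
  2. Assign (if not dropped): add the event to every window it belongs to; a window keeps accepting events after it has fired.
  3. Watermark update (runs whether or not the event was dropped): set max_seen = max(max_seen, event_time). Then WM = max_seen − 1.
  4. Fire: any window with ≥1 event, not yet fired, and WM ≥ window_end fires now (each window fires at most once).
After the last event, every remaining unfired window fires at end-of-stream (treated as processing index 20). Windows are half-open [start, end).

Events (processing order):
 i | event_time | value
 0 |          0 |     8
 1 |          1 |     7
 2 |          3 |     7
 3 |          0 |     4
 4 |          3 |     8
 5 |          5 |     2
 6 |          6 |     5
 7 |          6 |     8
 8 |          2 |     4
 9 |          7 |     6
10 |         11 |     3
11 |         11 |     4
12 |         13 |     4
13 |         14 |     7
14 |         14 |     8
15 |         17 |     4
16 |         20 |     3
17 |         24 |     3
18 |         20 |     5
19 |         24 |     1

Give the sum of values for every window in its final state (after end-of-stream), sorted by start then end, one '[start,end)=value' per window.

i=0 t=0 v=8: → [0,6); WM=-1
i=1 t=1 v=7: → [0,6); WM=0
i=2 t=3 v=7: → [0,6); WM=2
i=3 t=0 v=4: → [0,6); WM=2
i=4 t=3 v=8: → [0,6); WM=2
i=5 t=5 v=2: → [0,6); WM=4
i=6 t=6 v=5: → [6,12); WM=5
i=7 t=6 v=8: → [6,12); WM=5
i=8 t=2 v=4: → [0,6); WM=5
i=9 t=7 v=6: → [6,12); WM=6; [0,6) fires=40
i=10 t=11 v=3: → [6,12); WM=10
i=11 t=11 v=4: → [6,12); WM=10
i=12 t=13 v=4: → [12,18); WM=12; [6,12) fires=26
i=13 t=14 v=7: → [12,18); WM=13
i=14 t=14 v=8: → [12,18); WM=13
i=15 t=17 v=4: → [12,18); WM=16
i=16 t=20 v=3: → [18,24); WM=19; [12,18) fires=23
i=17 t=24 v=3: → [24,30); WM=23
i=18 t=20 v=5: → [18,24); WM=23
i=19 t=24 v=1: → [24,30); WM=23

[0,6)=40 [6,12)=26 [12,18)=23 [18,24)=8 [24,30)=4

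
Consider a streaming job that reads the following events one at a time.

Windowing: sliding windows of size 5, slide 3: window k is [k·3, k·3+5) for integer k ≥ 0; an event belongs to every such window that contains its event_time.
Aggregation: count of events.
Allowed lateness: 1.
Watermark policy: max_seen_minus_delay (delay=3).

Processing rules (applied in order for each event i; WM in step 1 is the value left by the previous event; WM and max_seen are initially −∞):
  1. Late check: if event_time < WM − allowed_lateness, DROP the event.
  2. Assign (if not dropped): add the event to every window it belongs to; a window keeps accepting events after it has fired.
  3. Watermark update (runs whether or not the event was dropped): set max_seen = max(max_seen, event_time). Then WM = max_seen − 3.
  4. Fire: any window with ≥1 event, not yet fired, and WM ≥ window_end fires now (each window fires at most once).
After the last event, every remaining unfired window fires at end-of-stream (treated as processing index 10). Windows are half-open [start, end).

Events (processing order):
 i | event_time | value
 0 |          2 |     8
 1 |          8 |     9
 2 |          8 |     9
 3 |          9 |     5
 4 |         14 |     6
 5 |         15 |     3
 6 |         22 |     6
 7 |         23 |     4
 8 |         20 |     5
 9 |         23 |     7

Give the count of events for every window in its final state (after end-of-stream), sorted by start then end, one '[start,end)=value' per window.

i=0 t=2 v=8: → [0,5); WM=-1
i=1 t=8 v=9: → [6,11); WM=5; [0,5) fires=1
i=2 t=8 v=9: → [6,11); WM=5
i=3 t=9 v=5: → [9,14),[6,11); WM=6
i=4 t=14 v=6: → [12,17); WM=11; [6,11) fires=3
i=5 t=15 v=3: → [15,20),[12,17); WM=12
i=6 t=22 v=6: → [21,26),[18,23); WM=19; [9,14) fires=1 [12,17) fires=2
i=7 t=23 v=4: → [21,26); WM=20; [15,20) fires=1
i=8 t=20 v=5: → [18,23); WM=20
i=9 t=23 v=7: → [21,26); WM=20

[0,5)=1 [6,11)=3 [9,14)=1 [12,17)=2 [15,20)=1 [18,23)=2 [21,26)=3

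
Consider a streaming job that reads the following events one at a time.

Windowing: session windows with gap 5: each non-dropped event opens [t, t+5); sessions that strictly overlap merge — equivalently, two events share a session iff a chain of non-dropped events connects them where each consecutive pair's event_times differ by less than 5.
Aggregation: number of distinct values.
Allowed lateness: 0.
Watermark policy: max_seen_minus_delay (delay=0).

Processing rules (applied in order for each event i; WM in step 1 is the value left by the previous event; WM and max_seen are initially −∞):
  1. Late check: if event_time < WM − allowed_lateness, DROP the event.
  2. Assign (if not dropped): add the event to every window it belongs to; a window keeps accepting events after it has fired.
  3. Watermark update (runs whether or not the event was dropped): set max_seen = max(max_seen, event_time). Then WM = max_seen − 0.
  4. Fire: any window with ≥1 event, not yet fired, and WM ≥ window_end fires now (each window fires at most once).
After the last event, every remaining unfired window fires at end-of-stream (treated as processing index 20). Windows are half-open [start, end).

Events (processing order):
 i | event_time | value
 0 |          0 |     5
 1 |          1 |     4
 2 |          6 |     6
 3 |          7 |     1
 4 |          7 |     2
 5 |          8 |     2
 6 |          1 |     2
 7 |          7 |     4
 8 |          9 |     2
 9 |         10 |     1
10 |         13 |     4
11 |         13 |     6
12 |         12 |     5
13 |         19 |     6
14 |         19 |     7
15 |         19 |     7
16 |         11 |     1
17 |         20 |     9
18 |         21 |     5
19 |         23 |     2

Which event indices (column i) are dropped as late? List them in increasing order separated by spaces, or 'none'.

6 7 12 16

i=0 t=0 v=5: → [0,5); WM=0
i=1 t=1 v=4: → [0,6); WM=1
i=2 t=6 v=6: → [6,11); WM=6
i=3 t=7 v=1: → [6,12); WM=7
i=4 t=7 v=2: → [6,12); WM=7
i=5 t=8 v=2: → [6,13); WM=8
i=6 t=1 v=2: DROP (t<8-0); WM=8
i=7 t=7 v=4: DROP (t<8-0); WM=8
i=8 t=9 v=2: → [6,14); WM=9
i=9 t=10 v=1: → [6,15); WM=10
i=10 t=13 v=4: → [6,18); WM=13
i=11 t=13 v=6: → [6,18); WM=13
i=12 t=12 v=5: DROP (t<13-0); WM=13
i=13 t=19 v=6: → [19,24); WM=19
i=14 t=19 v=7: → [19,24); WM=19
i=15 t=19 v=7: → [19,24); WM=19
i=16 t=11 v=1: DROP (t<19-0); WM=19
i=17 t=20 v=9: → [19,25); WM=20
i=18 t=21 v=5: → [19,26); WM=21
i=19 t=23 v=2: → [19,28); WM=23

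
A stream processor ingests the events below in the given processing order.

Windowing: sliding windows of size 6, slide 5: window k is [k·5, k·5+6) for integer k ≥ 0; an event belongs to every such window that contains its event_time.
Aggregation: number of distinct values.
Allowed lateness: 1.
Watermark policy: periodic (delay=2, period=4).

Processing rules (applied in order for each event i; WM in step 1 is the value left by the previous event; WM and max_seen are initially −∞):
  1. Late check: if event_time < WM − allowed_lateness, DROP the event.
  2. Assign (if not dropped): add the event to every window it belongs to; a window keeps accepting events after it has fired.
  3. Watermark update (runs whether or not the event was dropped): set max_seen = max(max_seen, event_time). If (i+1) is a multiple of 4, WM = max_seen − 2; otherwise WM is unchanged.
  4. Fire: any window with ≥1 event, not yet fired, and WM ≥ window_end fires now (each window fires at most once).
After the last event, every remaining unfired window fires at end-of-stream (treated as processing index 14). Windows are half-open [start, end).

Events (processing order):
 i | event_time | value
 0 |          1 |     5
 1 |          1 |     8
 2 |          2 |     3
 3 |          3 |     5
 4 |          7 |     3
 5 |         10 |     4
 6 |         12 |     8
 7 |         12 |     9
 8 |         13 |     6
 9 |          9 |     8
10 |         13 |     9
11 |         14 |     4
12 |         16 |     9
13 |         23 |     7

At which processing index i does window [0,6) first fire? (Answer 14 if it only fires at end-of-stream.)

i=0 t=1 v=5: → [0,6); WM=−∞
i=1 t=1 v=8: → [0,6); WM=−∞
i=2 t=2 v=3: → [0,6); WM=−∞
i=3 t=3 v=5: → [0,6); WM=1
i=4 t=7 v=3: → [5,11); WM=1
i=5 t=10 v=4: → [10,16),[5,11); WM=1
i=6 t=12 v=8: → [10,16); WM=1
i=7 t=12 v=9: → [10,16); WM=10; [0,6) fires=3
i=8 t=13 v=6: → [10,16); WM=10
i=9 t=9 v=8: → [5,11); WM=10
i=10 t=13 v=9: → [10,16); WM=10
i=11 t=14 v=4: → [10,16); WM=12; [5,11) fires=3
i=12 t=16 v=9: → [15,21); WM=12
i=13 t=23 v=7: → [20,26); WM=12

7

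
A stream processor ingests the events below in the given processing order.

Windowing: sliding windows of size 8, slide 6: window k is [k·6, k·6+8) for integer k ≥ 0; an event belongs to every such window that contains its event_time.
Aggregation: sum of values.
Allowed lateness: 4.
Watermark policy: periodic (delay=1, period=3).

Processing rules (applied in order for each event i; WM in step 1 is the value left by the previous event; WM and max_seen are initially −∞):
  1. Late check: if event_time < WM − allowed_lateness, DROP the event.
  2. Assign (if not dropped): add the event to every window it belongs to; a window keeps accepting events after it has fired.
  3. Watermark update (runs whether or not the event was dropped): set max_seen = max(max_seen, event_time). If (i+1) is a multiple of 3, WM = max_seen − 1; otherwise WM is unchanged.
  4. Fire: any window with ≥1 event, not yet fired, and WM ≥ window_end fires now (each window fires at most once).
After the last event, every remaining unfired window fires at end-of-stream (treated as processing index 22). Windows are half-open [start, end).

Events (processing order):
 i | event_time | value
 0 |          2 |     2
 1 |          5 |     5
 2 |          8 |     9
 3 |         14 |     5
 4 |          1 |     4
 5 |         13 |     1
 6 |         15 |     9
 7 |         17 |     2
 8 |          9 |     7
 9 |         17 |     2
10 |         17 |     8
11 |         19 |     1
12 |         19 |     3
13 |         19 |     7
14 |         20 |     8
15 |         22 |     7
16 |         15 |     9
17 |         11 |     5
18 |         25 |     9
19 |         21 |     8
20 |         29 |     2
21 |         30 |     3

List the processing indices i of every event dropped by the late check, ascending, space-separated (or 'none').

4 17

i=0 t=2 v=2: → [0,8); WM=−∞
i=1 t=5 v=5: → [0,8); WM=−∞
i=2 t=8 v=9: → [6,14); WM=7
i=3 t=14 v=5: → [12,20); WM=7
i=4 t=1 v=4: DROP (t<7-4); WM=7
i=5 t=13 v=1: → [12,20),[6,14); WM=13; [0,8) fires=7
i=6 t=15 v=9: → [12,20); WM=13
i=7 t=17 v=2: → [12,20); WM=13
i=8 t=9 v=7: → [6,14); WM=16; [6,14) fires=17
i=9 t=17 v=2: → [12,20); WM=16
i=10 t=17 v=8: → [12,20); WM=16
i=11 t=19 v=1: → [18,26),[12,20); WM=18
i=12 t=19 v=3: → [18,26),[12,20); WM=18
i=13 t=19 v=7: → [18,26),[12,20); WM=18
i=14 t=20 v=8: → [18,26); WM=19
i=15 t=22 v=7: → [18,26); WM=19
i=16 t=15 v=9: → [12,20); WM=19
i=17 t=11 v=5: DROP (t<19-4); WM=21; [12,20) fires=47
i=18 t=25 v=9: → [24,32),[18,26); WM=21
i=19 t=21 v=8: → [18,26); WM=21
i=20 t=29 v=2: → [24,32); WM=28; [18,26) fires=43
i=21 t=30 v=3: → [30,38),[24,32); WM=28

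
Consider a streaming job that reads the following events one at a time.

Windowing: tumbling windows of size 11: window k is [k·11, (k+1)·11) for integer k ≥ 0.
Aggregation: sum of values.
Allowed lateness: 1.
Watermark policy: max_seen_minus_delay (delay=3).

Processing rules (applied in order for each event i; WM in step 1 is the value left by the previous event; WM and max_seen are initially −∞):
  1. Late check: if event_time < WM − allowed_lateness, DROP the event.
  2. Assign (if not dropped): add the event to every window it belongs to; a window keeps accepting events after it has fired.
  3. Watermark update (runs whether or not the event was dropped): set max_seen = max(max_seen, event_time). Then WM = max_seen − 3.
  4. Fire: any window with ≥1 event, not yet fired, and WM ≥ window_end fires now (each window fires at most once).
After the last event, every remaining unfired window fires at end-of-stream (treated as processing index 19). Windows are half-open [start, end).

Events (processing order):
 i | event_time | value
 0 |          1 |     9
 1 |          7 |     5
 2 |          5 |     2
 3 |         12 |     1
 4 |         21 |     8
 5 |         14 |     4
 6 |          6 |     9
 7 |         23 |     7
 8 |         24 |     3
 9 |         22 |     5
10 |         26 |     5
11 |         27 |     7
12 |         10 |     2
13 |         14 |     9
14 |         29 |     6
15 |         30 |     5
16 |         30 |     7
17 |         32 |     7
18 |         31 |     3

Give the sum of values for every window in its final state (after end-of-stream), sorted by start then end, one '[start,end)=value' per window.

i=0 t=1 v=9: → [0,11); WM=-2
i=1 t=7 v=5: → [0,11); WM=4
i=2 t=5 v=2: → [0,11); WM=4
i=3 t=12 v=1: → [11,22); WM=9
i=4 t=21 v=8: → [11,22); WM=18; [0,11) fires=16
i=5 t=14 v=4: DROP (t<18-1); WM=18
i=6 t=6 v=9: DROP (t<18-1); WM=18
i=7 t=23 v=7: → [22,33); WM=20
i=8 t=24 v=3: → [22,33); WM=21
i=9 t=22 v=5: → [22,33); WM=21
i=10 t=26 v=5: → [22,33); WM=23; [11,22) fires=9
i=11 t=27 v=7: → [22,33); WM=24
i=12 t=10 v=2: DROP (t<24-1); WM=24
i=13 t=14 v=9: DROP (t<24-1); WM=24
i=14 t=29 v=6: → [22,33); WM=26
i=15 t=30 v=5: → [22,33); WM=27
i=16 t=30 v=7: → [22,33); WM=27
i=17 t=32 v=7: → [22,33); WM=29
i=18 t=31 v=3: → [22,33); WM=29

[0,11)=16 [11,22)=9 [22,33)=55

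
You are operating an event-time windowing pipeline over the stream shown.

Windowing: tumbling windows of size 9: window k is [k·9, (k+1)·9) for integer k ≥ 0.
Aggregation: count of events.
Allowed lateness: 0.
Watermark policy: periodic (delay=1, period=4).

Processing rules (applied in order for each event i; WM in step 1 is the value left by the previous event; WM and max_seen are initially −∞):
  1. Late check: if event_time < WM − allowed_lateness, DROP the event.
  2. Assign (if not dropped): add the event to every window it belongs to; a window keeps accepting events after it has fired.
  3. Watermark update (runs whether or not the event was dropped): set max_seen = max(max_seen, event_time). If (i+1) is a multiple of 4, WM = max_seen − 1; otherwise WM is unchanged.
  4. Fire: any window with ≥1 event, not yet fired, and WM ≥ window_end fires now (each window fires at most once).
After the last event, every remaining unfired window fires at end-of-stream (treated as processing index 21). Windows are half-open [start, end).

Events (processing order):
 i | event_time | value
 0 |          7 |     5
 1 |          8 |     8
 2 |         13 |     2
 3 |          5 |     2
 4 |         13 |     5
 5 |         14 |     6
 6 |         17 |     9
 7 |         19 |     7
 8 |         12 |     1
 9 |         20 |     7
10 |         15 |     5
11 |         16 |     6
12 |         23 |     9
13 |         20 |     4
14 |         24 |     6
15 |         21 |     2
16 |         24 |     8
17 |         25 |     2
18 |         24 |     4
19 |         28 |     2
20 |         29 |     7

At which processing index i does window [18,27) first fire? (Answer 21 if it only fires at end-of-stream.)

i=0 t=7 v=5: → [0,9); WM=−∞
i=1 t=8 v=8: → [0,9); WM=−∞
i=2 t=13 v=2: → [9,18); WM=−∞
i=3 t=5 v=2: → [0,9); WM=12; [0,9) fires=3
i=4 t=13 v=5: → [9,18); WM=12
i=5 t=14 v=6: → [9,18); WM=12
i=6 t=17 v=9: → [9,18); WM=12
i=7 t=19 v=7: → [18,27); WM=18; [9,18) fires=4
i=8 t=12 v=1: DROP (t<18-0); WM=18
i=9 t=20 v=7: → [18,27); WM=18
i=10 t=15 v=5: DROP (t<18-0); WM=18
i=11 t=16 v=6: DROP (t<18-0); WM=19
i=12 t=23 v=9: → [18,27); WM=19
i=13 t=20 v=4: → [18,27); WM=19
i=14 t=24 v=6: → [18,27); WM=19
i=15 t=21 v=2: → [18,27); WM=23
i=16 t=24 v=8: → [18,27); WM=23
i=17 t=25 v=2: → [18,27); WM=23
i=18 t=24 v=4: → [18,27); WM=23
i=19 t=28 v=2: → [27,36); WM=27; [18,27) fires=9
i=20 t=29 v=7: → [27,36); WM=27

19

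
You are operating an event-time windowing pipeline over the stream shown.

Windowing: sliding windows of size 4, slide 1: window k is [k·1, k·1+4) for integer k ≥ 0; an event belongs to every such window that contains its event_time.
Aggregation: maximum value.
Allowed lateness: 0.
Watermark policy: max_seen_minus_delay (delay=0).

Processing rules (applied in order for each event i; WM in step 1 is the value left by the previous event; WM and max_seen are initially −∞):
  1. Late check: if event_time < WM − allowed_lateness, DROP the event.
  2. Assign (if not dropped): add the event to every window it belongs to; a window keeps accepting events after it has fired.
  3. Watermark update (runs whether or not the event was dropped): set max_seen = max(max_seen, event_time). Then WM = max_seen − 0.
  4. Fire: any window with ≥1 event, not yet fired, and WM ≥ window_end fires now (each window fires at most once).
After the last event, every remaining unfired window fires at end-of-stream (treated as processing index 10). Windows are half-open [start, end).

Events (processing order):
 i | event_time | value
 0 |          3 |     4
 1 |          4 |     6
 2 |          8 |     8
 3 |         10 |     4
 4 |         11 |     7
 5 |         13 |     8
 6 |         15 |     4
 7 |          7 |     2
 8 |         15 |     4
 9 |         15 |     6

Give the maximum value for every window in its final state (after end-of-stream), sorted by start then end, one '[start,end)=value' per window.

[0,4)=4 [1,5)=6 [2,6)=6 [3,7)=6 [4,8)=6 [5,9)=8 [6,10)=8 [7,11)=8 [8,12)=8 [9,13)=7 [10,14)=8 [11,15)=8 [12,16)=8 [13,17)=8 [14,18)=6 [15,19)=6

i=0 t=3 v=4: → [3,7),[2,6),[1,5),[0,4); WM=3
i=1 t=4 v=6: → [4,8),[3,7),[2,6),[1,5); WM=4; [0,4) fires=4
i=2 t=8 v=8: → [8,12),[7,11),[6,10),[5,9); WM=8; [1,5) fires=6 [2,6) fires=6 [3,7) fires=6 [4,8) fires=6
i=3 t=10 v=4: → [10,14),[9,13),[8,12),[7,11); WM=10; [5,9) fires=8 [6,10) fires=8
i=4 t=11 v=7: → [11,15),[10,14),[9,13),[8,12); WM=11; [7,11) fires=8
i=5 t=13 v=8: → [13,17),[12,16),[11,15),[10,14); WM=13; [8,12) fires=8 [9,13) fires=7
i=6 t=15 v=4: → [15,19),[14,18),[13,17),[12,16); WM=15; [10,14) fires=8 [11,15) fires=8
i=7 t=7 v=2: DROP (t<15-0); WM=15
i=8 t=15 v=4: → [15,19),[14,18),[13,17),[12,16); WM=15
i=9 t=15 v=6: → [15,19),[14,18),[13,17),[12,16); WM=15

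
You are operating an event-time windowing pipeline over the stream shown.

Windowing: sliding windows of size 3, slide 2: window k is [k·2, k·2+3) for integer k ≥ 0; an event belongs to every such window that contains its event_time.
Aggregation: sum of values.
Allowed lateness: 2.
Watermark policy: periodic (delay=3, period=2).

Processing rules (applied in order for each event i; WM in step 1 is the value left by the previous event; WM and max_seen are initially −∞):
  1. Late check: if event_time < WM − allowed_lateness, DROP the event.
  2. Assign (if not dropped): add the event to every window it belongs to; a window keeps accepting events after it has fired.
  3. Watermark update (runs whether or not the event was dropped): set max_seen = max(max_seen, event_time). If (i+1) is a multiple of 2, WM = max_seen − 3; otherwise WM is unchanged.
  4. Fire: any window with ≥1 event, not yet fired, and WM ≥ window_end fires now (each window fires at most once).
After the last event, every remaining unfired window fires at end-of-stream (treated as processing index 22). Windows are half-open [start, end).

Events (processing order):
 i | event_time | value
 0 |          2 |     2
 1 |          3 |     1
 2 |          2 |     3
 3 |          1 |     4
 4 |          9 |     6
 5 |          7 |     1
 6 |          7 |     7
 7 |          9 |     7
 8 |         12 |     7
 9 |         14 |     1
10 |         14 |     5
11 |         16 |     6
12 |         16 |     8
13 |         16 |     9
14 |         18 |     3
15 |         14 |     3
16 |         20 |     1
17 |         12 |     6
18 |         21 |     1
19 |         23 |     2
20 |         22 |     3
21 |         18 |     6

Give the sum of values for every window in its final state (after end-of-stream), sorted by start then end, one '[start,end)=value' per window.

i=0 t=2 v=2: → [2,5),[0,3); WM=−∞
i=1 t=3 v=1: → [2,5); WM=0
i=2 t=2 v=3: → [2,5),[0,3); WM=0
i=3 t=1 v=4: → [0,3); WM=0
i=4 t=9 v=6: → [8,11); WM=0
i=5 t=7 v=1: → [6,9); WM=6; [0,3) fires=9 [2,5) fires=6
i=6 t=7 v=7: → [6,9); WM=6
i=7 t=9 v=7: → [8,11); WM=6
i=8 t=12 v=7: → [12,15),[10,13); WM=6
i=9 t=14 v=1: → [14,17),[12,15); WM=11; [6,9) fires=8 [8,11) fires=13
i=10 t=14 v=5: → [14,17),[12,15); WM=11
i=11 t=16 v=6: → [16,19),[14,17); WM=13; [10,13) fires=7
i=12 t=16 v=8: → [16,19),[14,17); WM=13
i=13 t=16 v=9: → [16,19),[14,17); WM=13
i=14 t=18 v=3: → [18,21),[16,19); WM=13
i=15 t=14 v=3: → [14,17),[12,15); WM=15; [12,15) fires=16
i=16 t=20 v=1: → [20,23),[18,21); WM=15
i=17 t=12 v=6: DROP (t<15-2); WM=17; [14,17) fires=32
i=18 t=21 v=1: → [20,23); WM=17
i=19 t=23 v=2: → [22,25); WM=20; [16,19) fires=26
i=20 t=22 v=3: → [22,25),[20,23); WM=20
i=21 t=18 v=6: → [18,21),[16,19); WM=20

[0,3)=9 [2,5)=6 [6,9)=8 [8,11)=13 [10,13)=7 [12,15)=16 [14,17)=32 [16,19)=32 [18,21)=10 [20,23)=5 [22,25)=5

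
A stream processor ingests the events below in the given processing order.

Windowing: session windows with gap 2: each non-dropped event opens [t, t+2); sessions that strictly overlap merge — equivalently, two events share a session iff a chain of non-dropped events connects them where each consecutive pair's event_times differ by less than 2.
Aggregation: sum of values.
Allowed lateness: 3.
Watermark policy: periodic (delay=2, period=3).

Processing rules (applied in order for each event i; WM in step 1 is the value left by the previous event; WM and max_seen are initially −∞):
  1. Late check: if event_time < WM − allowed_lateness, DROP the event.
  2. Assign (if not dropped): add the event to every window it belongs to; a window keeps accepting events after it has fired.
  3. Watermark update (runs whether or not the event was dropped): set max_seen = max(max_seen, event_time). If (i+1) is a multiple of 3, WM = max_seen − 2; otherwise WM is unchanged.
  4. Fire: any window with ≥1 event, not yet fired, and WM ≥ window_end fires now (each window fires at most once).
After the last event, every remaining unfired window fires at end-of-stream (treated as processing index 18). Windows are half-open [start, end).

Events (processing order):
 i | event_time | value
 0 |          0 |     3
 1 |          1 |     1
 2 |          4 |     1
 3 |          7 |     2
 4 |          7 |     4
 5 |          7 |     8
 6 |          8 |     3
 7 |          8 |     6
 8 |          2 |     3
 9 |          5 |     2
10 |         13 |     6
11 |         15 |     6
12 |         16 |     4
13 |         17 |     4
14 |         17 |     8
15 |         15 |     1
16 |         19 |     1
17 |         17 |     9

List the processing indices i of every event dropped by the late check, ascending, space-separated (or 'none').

none

i=0 t=0 v=3: → [0,2); WM=−∞
i=1 t=1 v=1: → [0,3); WM=−∞
i=2 t=4 v=1: → [4,6); WM=2
i=3 t=7 v=2: → [7,9); WM=2
i=4 t=7 v=4: → [7,9); WM=2
i=5 t=7 v=8: → [7,9); WM=5
i=6 t=8 v=3: → [7,10); WM=5
i=7 t=8 v=6: → [7,10); WM=5
i=8 t=2 v=3: → [0,4); WM=6
i=9 t=5 v=2: → [4,7); WM=6
i=10 t=13 v=6: → [13,15); WM=6
i=11 t=15 v=6: → [15,17); WM=13
i=12 t=16 v=4: → [15,18); WM=13
i=13 t=17 v=4: → [15,19); WM=13
i=14 t=17 v=8: → [15,19); WM=15
i=15 t=15 v=1: → [15,19); WM=15
i=16 t=19 v=1: → [19,21); WM=15
i=17 t=17 v=9: → [15,19); WM=17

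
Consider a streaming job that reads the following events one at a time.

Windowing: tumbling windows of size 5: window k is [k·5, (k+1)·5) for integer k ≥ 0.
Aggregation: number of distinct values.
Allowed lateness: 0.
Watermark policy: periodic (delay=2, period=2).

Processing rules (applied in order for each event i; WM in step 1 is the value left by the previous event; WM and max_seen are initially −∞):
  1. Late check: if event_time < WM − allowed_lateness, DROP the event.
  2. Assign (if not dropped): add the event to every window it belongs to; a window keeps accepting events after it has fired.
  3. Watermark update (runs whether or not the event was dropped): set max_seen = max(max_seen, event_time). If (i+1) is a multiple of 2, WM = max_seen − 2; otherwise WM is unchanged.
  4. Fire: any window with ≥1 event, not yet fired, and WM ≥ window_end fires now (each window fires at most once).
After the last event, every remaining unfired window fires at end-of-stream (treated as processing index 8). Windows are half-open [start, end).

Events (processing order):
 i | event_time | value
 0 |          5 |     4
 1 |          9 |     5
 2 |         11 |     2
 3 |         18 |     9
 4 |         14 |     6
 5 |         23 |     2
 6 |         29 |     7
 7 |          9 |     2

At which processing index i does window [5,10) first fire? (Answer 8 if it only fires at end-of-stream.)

i=0 t=5 v=4: → [5,10); WM=−∞
i=1 t=9 v=5: → [5,10); WM=7
i=2 t=11 v=2: → [10,15); WM=7
i=3 t=18 v=9: → [15,20); WM=16; [5,10) fires=2 [10,15) fires=1
i=4 t=14 v=6: DROP (t<16-0); WM=16
i=5 t=23 v=2: → [20,25); WM=21; [15,20) fires=1
i=6 t=29 v=7: → [25,30); WM=21
i=7 t=9 v=2: DROP (t<21-0); WM=27; [20,25) fires=1

3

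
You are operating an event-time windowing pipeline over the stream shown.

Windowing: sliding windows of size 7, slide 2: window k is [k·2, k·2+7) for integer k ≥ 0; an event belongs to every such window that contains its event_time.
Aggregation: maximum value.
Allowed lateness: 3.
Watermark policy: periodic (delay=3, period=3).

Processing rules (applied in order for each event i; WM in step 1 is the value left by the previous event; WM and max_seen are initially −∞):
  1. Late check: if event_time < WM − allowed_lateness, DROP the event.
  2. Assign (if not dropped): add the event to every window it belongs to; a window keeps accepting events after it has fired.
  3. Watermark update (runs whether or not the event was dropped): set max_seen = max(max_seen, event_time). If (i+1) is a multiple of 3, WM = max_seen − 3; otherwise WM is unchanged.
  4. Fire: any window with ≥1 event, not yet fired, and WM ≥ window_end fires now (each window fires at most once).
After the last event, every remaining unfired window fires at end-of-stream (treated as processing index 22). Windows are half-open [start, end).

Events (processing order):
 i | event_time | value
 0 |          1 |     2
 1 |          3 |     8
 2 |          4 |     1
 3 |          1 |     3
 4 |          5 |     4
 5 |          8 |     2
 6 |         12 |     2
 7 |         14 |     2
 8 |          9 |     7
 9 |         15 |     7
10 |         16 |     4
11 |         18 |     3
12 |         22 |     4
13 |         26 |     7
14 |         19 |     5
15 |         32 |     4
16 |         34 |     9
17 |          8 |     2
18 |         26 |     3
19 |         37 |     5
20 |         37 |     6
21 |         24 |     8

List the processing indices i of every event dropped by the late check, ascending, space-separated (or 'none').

17 18 21

i=0 t=1 v=2: → [0,7); WM=−∞
i=1 t=3 v=8: → [2,9),[0,7); WM=−∞
i=2 t=4 v=1: → [4,11),[2,9),[0,7); WM=1
i=3 t=1 v=3: → [0,7); WM=1
i=4 t=5 v=4: → [4,11),[2,9),[0,7); WM=1
i=5 t=8 v=2: → [8,15),[6,13),[4,11),[2,9); WM=5
i=6 t=12 v=2: → [12,19),[10,17),[8,15),[6,13); WM=5
i=7 t=14 v=2: → [14,21),[12,19),[10,17),[8,15); WM=5
i=8 t=9 v=7: → [8,15),[6,13),[4,11); WM=11; [0,7) fires=8 [2,9) fires=8 [4,11) fires=7
i=9 t=15 v=7: → [14,21),[12,19),[10,17); WM=11
i=10 t=16 v=4: → [16,23),[14,21),[12,19),[10,17); WM=11
i=11 t=18 v=3: → [18,25),[16,23),[14,21),[12,19); WM=15; [6,13) fires=7 [8,15) fires=7
i=12 t=22 v=4: → [22,29),[20,27),[18,25),[16,23); WM=15
i=13 t=26 v=7: → [26,33),[24,31),[22,29),[20,27); WM=15
i=14 t=19 v=5: → [18,25),[16,23),[14,21); WM=23; [10,17) fires=7 [12,19) fires=7 [14,21) fires=7 [16,23) fires=5
i=15 t=32 v=4: → [32,39),[30,37),[28,35),[26,33); WM=23
i=16 t=34 v=9: → [34,41),[32,39),[30,37),[28,35); WM=23
i=17 t=8 v=2: DROP (t<23-3); WM=31; [18,25) fires=5 [20,27) fires=7 [22,29) fires=7 [24,31) fires=7
i=18 t=26 v=3: DROP (t<31-3); WM=31
i=19 t=37 v=5: → [36,43),[34,41),[32,39); WM=31
i=20 t=37 v=6: → [36,43),[34,41),[32,39); WM=34; [26,33) fires=7
i=21 t=24 v=8: DROP (t<34-3); WM=34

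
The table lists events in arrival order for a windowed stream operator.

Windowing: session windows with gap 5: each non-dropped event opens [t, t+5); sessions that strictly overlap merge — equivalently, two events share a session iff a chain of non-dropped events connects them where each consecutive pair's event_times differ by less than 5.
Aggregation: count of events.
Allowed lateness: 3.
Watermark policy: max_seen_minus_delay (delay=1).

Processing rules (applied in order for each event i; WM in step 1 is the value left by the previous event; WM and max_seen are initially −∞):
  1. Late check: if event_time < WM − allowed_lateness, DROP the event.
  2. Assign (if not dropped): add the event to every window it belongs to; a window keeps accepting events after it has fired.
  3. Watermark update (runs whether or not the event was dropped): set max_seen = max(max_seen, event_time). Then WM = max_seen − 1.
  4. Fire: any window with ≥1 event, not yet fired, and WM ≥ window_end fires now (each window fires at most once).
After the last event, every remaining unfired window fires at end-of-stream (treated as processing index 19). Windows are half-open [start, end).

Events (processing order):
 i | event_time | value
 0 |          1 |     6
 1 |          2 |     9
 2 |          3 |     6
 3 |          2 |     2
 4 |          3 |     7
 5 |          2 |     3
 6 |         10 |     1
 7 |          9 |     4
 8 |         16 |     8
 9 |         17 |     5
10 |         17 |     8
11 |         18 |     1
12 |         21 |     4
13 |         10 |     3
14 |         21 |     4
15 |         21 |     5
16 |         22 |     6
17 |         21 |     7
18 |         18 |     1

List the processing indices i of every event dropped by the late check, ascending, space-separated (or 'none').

i=0 t=1 v=6: → [1,6); WM=0
i=1 t=2 v=9: → [1,7); WM=1
i=2 t=3 v=6: → [1,8); WM=2
i=3 t=2 v=2: → [1,8); WM=2
i=4 t=3 v=7: → [1,8); WM=2
i=5 t=2 v=3: → [1,8); WM=2
i=6 t=10 v=1: → [10,15); WM=9
i=7 t=9 v=4: → [9,15); WM=9
i=8 t=16 v=8: → [16,21); WM=15
i=9 t=17 v=5: → [16,22); WM=16
i=10 t=17 v=8: → [16,22); WM=16
i=11 t=18 v=1: → [16,23); WM=17
i=12 t=21 v=4: → [16,26); WM=20
i=13 t=10 v=3: DROP (t<20-3); WM=20
i=14 t=21 v=4: → [16,26); WM=20
i=15 t=21 v=5: → [16,26); WM=20
i=16 t=22 v=6: → [16,27); WM=21
i=17 t=21 v=7: → [16,27); WM=21
i=18 t=18 v=1: → [16,27); WM=21

13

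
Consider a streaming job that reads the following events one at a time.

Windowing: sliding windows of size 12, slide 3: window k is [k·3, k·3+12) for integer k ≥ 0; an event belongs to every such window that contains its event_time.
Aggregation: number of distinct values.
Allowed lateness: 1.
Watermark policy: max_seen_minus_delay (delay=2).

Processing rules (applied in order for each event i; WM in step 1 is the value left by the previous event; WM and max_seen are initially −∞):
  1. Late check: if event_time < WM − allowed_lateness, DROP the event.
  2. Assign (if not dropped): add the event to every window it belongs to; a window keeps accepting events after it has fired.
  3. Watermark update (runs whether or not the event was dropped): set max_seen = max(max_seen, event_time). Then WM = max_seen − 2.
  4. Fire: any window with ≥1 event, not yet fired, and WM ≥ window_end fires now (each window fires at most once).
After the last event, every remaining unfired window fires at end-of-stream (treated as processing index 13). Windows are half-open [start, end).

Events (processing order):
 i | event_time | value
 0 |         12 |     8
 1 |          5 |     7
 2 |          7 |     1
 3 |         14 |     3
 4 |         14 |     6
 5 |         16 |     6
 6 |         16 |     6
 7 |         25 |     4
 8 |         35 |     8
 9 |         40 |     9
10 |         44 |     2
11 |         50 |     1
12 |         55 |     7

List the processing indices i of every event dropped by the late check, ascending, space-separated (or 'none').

i=0 t=12 v=8: → [12,24),[9,21),[6,18),[3,15); WM=10
i=1 t=5 v=7: DROP (t<10-1); WM=10
i=2 t=7 v=1: DROP (t<10-1); WM=10
i=3 t=14 v=3: → [12,24),[9,21),[6,18),[3,15); WM=12
i=4 t=14 v=6: → [12,24),[9,21),[6,18),[3,15); WM=12
i=5 t=16 v=6: → [15,27),[12,24),[9,21),[6,18); WM=14
i=6 t=16 v=6: → [15,27),[12,24),[9,21),[6,18); WM=14
i=7 t=25 v=4: → [24,36),[21,33),[18,30),[15,27); WM=23; [3,15) fires=3 [6,18) fires=3 [9,21) fires=3
i=8 t=35 v=8: → [33,45),[30,42),[27,39),[24,36); WM=33; [12,24) fires=3 [15,27) fires=2 [18,30) fires=1 [21,33) fires=1
i=9 t=40 v=9: → [39,51),[36,48),[33,45),[30,42); WM=38; [24,36) fires=2
i=10 t=44 v=2: → [42,54),[39,51),[36,48),[33,45); WM=42; [27,39) fires=1 [30,42) fires=2
i=11 t=50 v=1: → [48,60),[45,57),[42,54),[39,51); WM=48; [33,45) fires=3 [36,48) fires=2
i=12 t=55 v=7: → [54,66),[51,63),[48,60),[45,57); WM=53; [39,51) fires=3

1 2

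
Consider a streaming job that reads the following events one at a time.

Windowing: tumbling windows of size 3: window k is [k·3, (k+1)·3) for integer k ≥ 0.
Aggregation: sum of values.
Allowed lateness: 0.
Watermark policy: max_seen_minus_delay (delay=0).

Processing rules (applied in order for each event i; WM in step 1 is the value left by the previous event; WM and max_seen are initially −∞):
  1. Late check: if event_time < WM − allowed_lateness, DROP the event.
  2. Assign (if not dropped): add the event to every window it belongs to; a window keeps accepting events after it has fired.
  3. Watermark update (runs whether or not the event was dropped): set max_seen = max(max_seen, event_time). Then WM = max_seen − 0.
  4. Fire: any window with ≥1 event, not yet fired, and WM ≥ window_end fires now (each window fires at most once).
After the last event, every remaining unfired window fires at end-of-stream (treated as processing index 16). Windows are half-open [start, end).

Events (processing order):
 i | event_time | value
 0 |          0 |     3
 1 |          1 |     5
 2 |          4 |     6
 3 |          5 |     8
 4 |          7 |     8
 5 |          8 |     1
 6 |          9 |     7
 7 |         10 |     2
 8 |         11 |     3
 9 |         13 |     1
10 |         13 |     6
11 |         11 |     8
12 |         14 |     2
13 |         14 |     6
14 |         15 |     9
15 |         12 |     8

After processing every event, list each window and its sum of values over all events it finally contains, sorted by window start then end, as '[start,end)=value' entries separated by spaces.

[0,3)=8 [3,6)=14 [6,9)=9 [9,12)=12 [12,15)=15 [15,18)=9

i=0 t=0 v=3: → [0,3); WM=0
i=1 t=1 v=5: → [0,3); WM=1
i=2 t=4 v=6: → [3,6); WM=4; [0,3) fires=8
i=3 t=5 v=8: → [3,6); WM=5
i=4 t=7 v=8: → [6,9); WM=7; [3,6) fires=14
i=5 t=8 v=1: → [6,9); WM=8
i=6 t=9 v=7: → [9,12); WM=9; [6,9) fires=9
i=7 t=10 v=2: → [9,12); WM=10
i=8 t=11 v=3: → [9,12); WM=11
i=9 t=13 v=1: → [12,15); WM=13; [9,12) fires=12
i=10 t=13 v=6: → [12,15); WM=13
i=11 t=11 v=8: DROP (t<13-0); WM=13
i=12 t=14 v=2: → [12,15); WM=14
i=13 t=14 v=6: → [12,15); WM=14
i=14 t=15 v=9: → [15,18); WM=15; [12,15) fires=15
i=15 t=12 v=8: DROP (t<15-0); WM=15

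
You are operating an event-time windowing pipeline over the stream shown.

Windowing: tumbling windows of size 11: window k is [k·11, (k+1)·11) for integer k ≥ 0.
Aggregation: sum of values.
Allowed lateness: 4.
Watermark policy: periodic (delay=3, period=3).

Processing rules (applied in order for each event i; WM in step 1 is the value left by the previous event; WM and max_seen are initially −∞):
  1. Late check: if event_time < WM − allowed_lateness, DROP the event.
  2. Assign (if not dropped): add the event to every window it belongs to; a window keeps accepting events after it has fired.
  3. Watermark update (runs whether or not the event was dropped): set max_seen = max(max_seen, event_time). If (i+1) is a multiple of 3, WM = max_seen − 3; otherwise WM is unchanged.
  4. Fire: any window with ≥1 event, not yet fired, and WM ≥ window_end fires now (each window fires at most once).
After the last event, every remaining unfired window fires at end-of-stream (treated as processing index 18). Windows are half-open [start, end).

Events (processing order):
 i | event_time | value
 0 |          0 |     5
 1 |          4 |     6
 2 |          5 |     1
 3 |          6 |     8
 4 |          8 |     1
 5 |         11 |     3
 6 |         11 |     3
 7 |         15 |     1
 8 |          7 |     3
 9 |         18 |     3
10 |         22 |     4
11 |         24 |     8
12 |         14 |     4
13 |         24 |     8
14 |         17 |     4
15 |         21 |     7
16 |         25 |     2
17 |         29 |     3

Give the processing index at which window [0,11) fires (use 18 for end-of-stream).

8

i=0 t=0 v=5: → [0,11); WM=−∞
i=1 t=4 v=6: → [0,11); WM=−∞
i=2 t=5 v=1: → [0,11); WM=2
i=3 t=6 v=8: → [0,11); WM=2
i=4 t=8 v=1: → [0,11); WM=2
i=5 t=11 v=3: → [11,22); WM=8
i=6 t=11 v=3: → [11,22); WM=8
i=7 t=15 v=1: → [11,22); WM=8
i=8 t=7 v=3: → [0,11); WM=12; [0,11) fires=24
i=9 t=18 v=3: → [11,22); WM=12
i=10 t=22 v=4: → [22,33); WM=12
i=11 t=24 v=8: → [22,33); WM=21
i=12 t=14 v=4: DROP (t<21-4); WM=21
i=13 t=24 v=8: → [22,33); WM=21
i=14 t=17 v=4: → [11,22); WM=21
i=15 t=21 v=7: → [11,22); WM=21
i=16 t=25 v=2: → [22,33); WM=21
i=17 t=29 v=3: → [22,33); WM=26; [11,22) fires=21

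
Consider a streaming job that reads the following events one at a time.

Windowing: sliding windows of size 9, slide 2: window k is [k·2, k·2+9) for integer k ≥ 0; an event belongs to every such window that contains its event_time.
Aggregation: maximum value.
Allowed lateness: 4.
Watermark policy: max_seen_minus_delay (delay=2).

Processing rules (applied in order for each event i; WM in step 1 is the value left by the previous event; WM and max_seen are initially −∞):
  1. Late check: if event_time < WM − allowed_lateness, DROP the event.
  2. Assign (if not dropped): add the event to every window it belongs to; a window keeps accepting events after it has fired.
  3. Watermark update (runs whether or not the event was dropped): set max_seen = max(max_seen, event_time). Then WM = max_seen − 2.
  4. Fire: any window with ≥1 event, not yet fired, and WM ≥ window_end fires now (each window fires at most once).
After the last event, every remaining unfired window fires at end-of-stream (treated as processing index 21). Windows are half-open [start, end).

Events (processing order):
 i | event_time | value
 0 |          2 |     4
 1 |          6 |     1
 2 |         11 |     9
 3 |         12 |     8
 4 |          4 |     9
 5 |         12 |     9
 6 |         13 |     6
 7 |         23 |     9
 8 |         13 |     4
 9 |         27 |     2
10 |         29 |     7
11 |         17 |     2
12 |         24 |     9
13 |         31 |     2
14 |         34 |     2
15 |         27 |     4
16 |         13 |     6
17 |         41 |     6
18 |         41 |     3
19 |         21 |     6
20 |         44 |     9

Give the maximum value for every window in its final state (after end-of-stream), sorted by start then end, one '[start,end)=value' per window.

i=0 t=2 v=4: → [2,11),[0,9); WM=0
i=1 t=6 v=1: → [6,15),[4,13),[2,11),[0,9); WM=4
i=2 t=11 v=9: → [10,19),[8,17),[6,15),[4,13); WM=9; [0,9) fires=4
i=3 t=12 v=8: → [12,21),[10,19),[8,17),[6,15),[4,13); WM=10
i=4 t=4 v=9: DROP (t<10-4); WM=10
i=5 t=12 v=9: → [12,21),[10,19),[8,17),[6,15),[4,13); WM=10
i=6 t=13 v=6: → [12,21),[10,19),[8,17),[6,15); WM=11; [2,11) fires=4
i=7 t=23 v=9: → [22,31),[20,29),[18,27),[16,25); WM=21; [4,13) fires=9 [6,15) fires=9 [8,17) fires=9 [10,19) fires=9 [12,21) fires=9
i=8 t=13 v=4: DROP (t<21-4); WM=21
i=9 t=27 v=2: → [26,35),[24,33),[22,31),[20,29); WM=25; [16,25) fires=9
i=10 t=29 v=7: → [28,37),[26,35),[24,33),[22,31); WM=27; [18,27) fires=9
i=11 t=17 v=2: DROP (t<27-4); WM=27
i=12 t=24 v=9: → [24,33),[22,31),[20,29),[18,27),[16,25); WM=27
i=13 t=31 v=2: → [30,39),[28,37),[26,35),[24,33); WM=29; [20,29) fires=9
i=14 t=34 v=2: → [34,43),[32,41),[30,39),[28,37),[26,35); WM=32; [22,31) fires=9
i=15 t=27 v=4: DROP (t<32-4); WM=32
i=16 t=13 v=6: DROP (t<32-4); WM=32
i=17 t=41 v=6: → [40,49),[38,47),[36,45),[34,43); WM=39; [24,33) fires=9 [26,35) fires=7 [28,37) fires=7 [30,39) fires=2
i=18 t=41 v=3: → [40,49),[38,47),[36,45),[34,43); WM=39
i=19 t=21 v=6: DROP (t<39-4); WM=39
i=20 t=44 v=9: → [44,53),[42,51),[40,49),[38,47),[36,45); WM=42; [32,41) fires=2

[0,9)=4 [2,11)=4 [4,13)=9 [6,15)=9 [8,17)=9 [10,19)=9 [12,21)=9 [16,25)=9 [18,27)=9 [20,29)=9 [22,31)=9 [24,33)=9 [26,35)=7 [28,37)=7 [30,39)=2 [32,41)=2 [34,43)=6 [36,45)=9 [38,47)=9 [40,49)=9 [42,51)=9 [44,53)=9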